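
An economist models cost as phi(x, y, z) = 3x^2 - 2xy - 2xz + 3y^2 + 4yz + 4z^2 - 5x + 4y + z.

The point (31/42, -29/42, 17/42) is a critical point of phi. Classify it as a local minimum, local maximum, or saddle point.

The Hessian is constant: H = [[6, -2, -2], [-2, 6, 4], [-2, 4, 8]].
Leading principal minors: Δ₁ = 6, Δ₂ = 32, Δ₃ = 168.
All leading minors are positive, so H is positive definite: a local minimum.

local minimum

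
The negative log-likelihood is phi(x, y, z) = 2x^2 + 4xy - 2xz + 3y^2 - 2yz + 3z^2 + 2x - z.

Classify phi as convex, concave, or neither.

phi is quadratic, so its Hessian is the constant matrix H = [[4, 4, -2], [4, 6, -2], [-2, -2, 6]].
Leading principal minors: 4, 8, 40.
All positive ⇒ H ≻ 0 ⇒ convex.

convex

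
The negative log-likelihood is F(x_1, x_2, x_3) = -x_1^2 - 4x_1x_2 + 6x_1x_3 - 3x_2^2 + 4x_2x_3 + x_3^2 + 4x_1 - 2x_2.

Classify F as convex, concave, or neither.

neither

F is quadratic, so its Hessian is the constant matrix H = [[-2, -4, 6], [-4, -6, 4], [6, 4, 2]].
Leading principal minors: -2, -4, 48.
Neither pattern holds ⇒ H is indefinite ⇒ neither convex nor concave.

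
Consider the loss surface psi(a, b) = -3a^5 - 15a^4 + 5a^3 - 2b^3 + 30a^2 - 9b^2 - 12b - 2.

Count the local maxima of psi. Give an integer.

2

psi separates as a function of a plus a function of b, so ∇psi=0 decouples.
∂psi/∂a = -15a(a - 1)(a + 1)(a + 4) = 0 at a ∈ {-4, -1, 0, 1}; ∂psi/∂b = -6(b + 1)(b + 2) = 0 at b ∈ {-2, -1}.
The Hessian is diagonal: diag(psi_aa, psi_bb). Second derivatives: psi_aa(-4)=900, psi_aa(-1)=-90, psi_aa(0)=60, psi_aa(1)=-150; psi_bb(-2)=6, psi_bb(-1)=-6.
Local maxima occur where both diagonal entries negative: (-1, -1), (1, -1). Count: 2.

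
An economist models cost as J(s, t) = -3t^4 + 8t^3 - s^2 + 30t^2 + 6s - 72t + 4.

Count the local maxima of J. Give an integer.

J separates as a function of s plus a function of t, so ∇J=0 decouples.
∂J/∂s = -2(s - 3) = 0 at s ∈ {3}; ∂J/∂t = -12(t - 3)(t - 1)(t + 2) = 0 at t ∈ {-2, 1, 3}.
The Hessian is diagonal: diag(J_ss, J_tt). Second derivatives: J_ss(3)=-2; J_tt(-2)=-180, J_tt(1)=72, J_tt(3)=-120.
Local maxima occur where both diagonal entries negative: (3, -2), (3, 3). Count: 2.

2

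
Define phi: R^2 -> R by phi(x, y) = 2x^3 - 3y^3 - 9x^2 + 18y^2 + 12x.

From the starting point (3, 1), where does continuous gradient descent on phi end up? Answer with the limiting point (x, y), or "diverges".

phi is separable, so gradient descent decouples: x follows -∂phi/∂x, y follows -∂phi/∂y.
∂phi/∂x = 6(x - 2)(x - 1); at x=3 this is 12, so x decreases.
∂phi/∂y = -9y(y - 4); at y=1 this is 27, so y decreases.
x converges to its nearest critical value 2 (a local min of the x-part); y converges to 0. The iterate converges to (2, 0).

(2, 0)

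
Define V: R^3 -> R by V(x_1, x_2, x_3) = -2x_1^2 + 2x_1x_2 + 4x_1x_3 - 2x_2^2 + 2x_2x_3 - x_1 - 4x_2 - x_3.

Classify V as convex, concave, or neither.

V is quadratic, so its Hessian is the constant matrix H = [[-4, 2, 4], [2, -4, 2], [4, 2, 0]].
Leading principal minors: -4, 12, 112.
Neither pattern holds ⇒ H is indefinite ⇒ neither convex nor concave.

neither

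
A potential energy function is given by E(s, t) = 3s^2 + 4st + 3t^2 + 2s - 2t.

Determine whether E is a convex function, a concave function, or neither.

E is quadratic, so its Hessian is the constant matrix H = [[6, 4], [4, 6]].
det(H) = 20, tr(H) = 12.
det(H) > 0 and tr(H) > 0, so H is positive definite everywhere: convex.

convex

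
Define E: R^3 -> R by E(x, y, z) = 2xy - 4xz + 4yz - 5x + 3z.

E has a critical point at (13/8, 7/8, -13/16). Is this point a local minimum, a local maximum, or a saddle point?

The Hessian is constant: H = [[0, 2, -4], [2, 0, 4], [-4, 4, 0]].
Leading principal minors: Δ₁ = 0, Δ₂ = -4, Δ₃ = -64.
The minors fit neither the all-positive nor the alternating-sign pattern, so H is indefinite: a saddle point.

saddle point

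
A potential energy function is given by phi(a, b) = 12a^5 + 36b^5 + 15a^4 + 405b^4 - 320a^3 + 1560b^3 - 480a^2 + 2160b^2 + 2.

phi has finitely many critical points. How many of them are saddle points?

8

phi separates as a function of a plus a function of b, so ∇phi=0 decouples.
∂phi/∂a = 60a(a - 4)(a + 1)(a + 4) = 0 at a ∈ {-4, -1, 0, 4}; ∂phi/∂b = 180b(b + 2)(b + 3)(b + 4) = 0 at b ∈ {-4, -3, -2, 0}.
The Hessian is diagonal: diag(phi_aa, phi_bb). Second derivatives: phi_aa(-4)=-5760, phi_aa(-1)=900, phi_aa(0)=-960, phi_aa(4)=9600; phi_bb(-4)=-1440, phi_bb(-3)=540, phi_bb(-2)=-720, phi_bb(0)=4320.
Saddle points occur where the two diagonal entries have opposite signs: (-4, -3), (-4, 0), (-1, -4), (-1, -2), (0, -3), (0, 0), (4, -4), (4, -2). Count: 8.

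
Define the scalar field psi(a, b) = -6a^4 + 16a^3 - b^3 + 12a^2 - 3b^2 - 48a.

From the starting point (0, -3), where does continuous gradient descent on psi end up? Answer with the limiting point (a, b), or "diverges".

psi is separable, so gradient descent decouples: a follows -∂psi/∂a, b follows -∂psi/∂b.
∂psi/∂a = -24(a - 2)(a - 1)(a + 1); at a=0 this is -48, so a increases.
∂psi/∂b = -3b(b + 2); at b=-3 this is -9, so b increases.
a converges to its nearest critical value 1 (a local min of the a-part); b converges to -2. The iterate converges to (1, -2).

(1, -2)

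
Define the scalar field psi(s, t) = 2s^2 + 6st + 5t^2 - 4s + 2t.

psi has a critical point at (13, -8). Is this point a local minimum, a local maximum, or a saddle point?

local minimum

The Hessian of psi is constant: H = [[4, 6], [6, 10]].
det(H) = 4·10 − 6² = 4.
det(H) > 0 and tr(H) = 14 > 0, so H is positive definite and the point is a local minimum.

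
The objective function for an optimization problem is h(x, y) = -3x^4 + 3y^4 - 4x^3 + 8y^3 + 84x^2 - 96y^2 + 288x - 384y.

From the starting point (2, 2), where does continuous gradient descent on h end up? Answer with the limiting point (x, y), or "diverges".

h is separable, so gradient descent decouples: x follows -∂h/∂x, y follows -∂h/∂y.
∂h/∂x = -12(x - 4)(x + 2)(x + 3); at x=2 this is 480, so x decreases.
∂h/∂y = 12(y - 4)(y + 2)(y + 4); at y=2 this is -576, so y increases.
x converges to its nearest critical value -2 (a local min of the x-part); y converges to 4. The iterate converges to (-2, 4).

(-2, 4)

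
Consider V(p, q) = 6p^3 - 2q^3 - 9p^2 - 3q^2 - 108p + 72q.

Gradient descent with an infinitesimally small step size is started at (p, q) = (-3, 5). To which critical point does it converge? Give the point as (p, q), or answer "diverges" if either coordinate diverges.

diverges

V is separable, so gradient descent decouples: p follows -∂V/∂p, q follows -∂V/∂q.
∂V/∂p = 18(p - 3)(p + 2); at p=-3 this is 108, so p decreases.
∂V/∂q = -6(q - 3)(q + 4); at q=5 this is -108, so q increases.
The p-coordinate has no critical point in that direction and runs off to infinity.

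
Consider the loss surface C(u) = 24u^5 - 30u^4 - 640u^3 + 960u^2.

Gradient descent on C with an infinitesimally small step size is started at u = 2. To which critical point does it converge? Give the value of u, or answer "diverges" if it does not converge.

4

C'(u) = 120u(u - 4)(u - 1)(u + 4), so C'(2) = -2880.
Gradient descent moves in the -C' direction, i.e. u is increasing.
The nearest critical point in that direction is u = 4, where C'' = 11520 > 0 (a local minimum). The iterate converges there.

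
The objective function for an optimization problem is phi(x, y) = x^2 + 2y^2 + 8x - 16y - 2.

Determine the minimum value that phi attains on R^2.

-50

phi(x,y) separates as P(x) + Q(y) − 2, so its minimum is min P + min Q − 2.
P'(x) = 2x + 8 vanishes at x ∈ {-4}; Q'(y) = 4y - 16 vanishes at y ∈ {4}.
Local minima of P (where P''>0): P(-4)=-16. Local minima of Q: Q(4)=-32.
So the global minimum of phi is P(-4) + Q(4) − 2 = -16 − 32 − 2 = -50, attained at (-4, 4).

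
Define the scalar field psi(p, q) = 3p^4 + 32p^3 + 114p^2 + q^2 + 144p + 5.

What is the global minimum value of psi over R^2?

-54

psi(p,q) separates as A(p) + B(q) + 5, so its minimum is min A + min B + 5.
A'(p) = 12(p + 1)(p + 3)(p + 4) vanishes at p ∈ {-4, -3, -1}; B'(q) = 2q vanishes at q ∈ {0}.
Local minima of A (where A''>0): A(-4)=-32, A(-1)=-59. Local minima of B: B(0)=0.
So the global minimum of psi is A(-1) + B(0) + 5 = -59 + 0 + 5 = -54, attained at (-1, 0).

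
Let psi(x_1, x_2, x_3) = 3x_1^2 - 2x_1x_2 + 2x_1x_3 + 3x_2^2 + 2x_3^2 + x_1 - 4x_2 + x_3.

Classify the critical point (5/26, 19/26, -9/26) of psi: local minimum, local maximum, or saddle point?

local minimum

The Hessian is constant: H = [[6, -2, 2], [-2, 6, 0], [2, 0, 4]].
Leading principal minors: Δ₁ = 6, Δ₂ = 32, Δ₃ = 104.
All leading minors are positive, so H is positive definite: a local minimum.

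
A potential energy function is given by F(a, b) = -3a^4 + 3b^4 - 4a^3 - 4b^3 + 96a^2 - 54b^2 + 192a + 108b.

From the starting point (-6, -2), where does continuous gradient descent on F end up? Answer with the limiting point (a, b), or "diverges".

diverges

F is separable, so gradient descent decouples: a follows -∂F/∂a, b follows -∂F/∂b.
∂F/∂a = -12(a - 4)(a + 1)(a + 4); at a=-6 this is 1200, so a decreases.
∂F/∂b = 12(b - 3)(b - 1)(b + 3); at b=-2 this is 180, so b decreases.
The a-coordinate has no critical point in that direction and runs off to infinity.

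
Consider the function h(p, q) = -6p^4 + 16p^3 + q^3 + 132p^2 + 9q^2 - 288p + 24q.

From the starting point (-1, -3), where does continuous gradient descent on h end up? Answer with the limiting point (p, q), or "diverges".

h is separable, so gradient descent decouples: p follows -∂h/∂p, q follows -∂h/∂q.
∂h/∂p = -24(p - 4)(p - 1)(p + 3); at p=-1 this is -480, so p increases.
∂h/∂q = 3(q + 2)(q + 4); at q=-3 this is -3, so q increases.
p converges to its nearest critical value 1 (a local min of the p-part); q converges to -2. The iterate converges to (1, -2).

(1, -2)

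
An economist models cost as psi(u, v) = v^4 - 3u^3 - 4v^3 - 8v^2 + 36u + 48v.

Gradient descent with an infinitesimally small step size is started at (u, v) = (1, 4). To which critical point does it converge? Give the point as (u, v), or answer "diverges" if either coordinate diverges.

psi is separable, so gradient descent decouples: u follows -∂psi/∂u, v follows -∂psi/∂v.
∂psi/∂u = -9(u - 2)(u + 2); at u=1 this is 27, so u decreases.
∂psi/∂v = 4(v - 3)(v - 2)(v + 2); at v=4 this is 48, so v decreases.
u converges to its nearest critical value -2 (a local min of the u-part); v converges to 3. The iterate converges to (-2, 3).

(-2, 3)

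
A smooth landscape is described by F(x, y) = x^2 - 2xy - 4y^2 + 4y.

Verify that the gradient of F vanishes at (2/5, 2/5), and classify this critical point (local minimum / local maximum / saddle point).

saddle point

∇F = (2x - 2y, -2x - 8y + 4); substituting (2/5, 2/5) gives ∇F = (0, 0), so (2/5, 2/5) is indeed a critical point.
The Hessian of F is constant: H = [[2, -2], [-2, -8]].
det(H) = 2·(-8) − (-2)² = -20.
Since det(H) < 0, H is indefinite and the critical point is a saddle point.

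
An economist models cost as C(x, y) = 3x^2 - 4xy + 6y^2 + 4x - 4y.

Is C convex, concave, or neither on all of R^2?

convex

C is quadratic, so its Hessian is the constant matrix H = [[6, -4], [-4, 12]].
det(H) = 56, tr(H) = 18.
det(H) > 0 and tr(H) > 0, so H is positive definite everywhere: convex.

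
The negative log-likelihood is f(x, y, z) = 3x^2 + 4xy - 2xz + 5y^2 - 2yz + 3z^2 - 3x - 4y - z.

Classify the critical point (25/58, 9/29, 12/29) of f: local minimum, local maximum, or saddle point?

The Hessian is constant: H = [[6, 4, -2], [4, 10, -2], [-2, -2, 6]].
Leading principal minors: Δ₁ = 6, Δ₂ = 44, Δ₃ = 232.
All leading minors are positive, so H is positive definite: a local minimum.

local minimum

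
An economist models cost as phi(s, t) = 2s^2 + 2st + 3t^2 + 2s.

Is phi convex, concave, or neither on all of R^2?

convex

phi is quadratic, so its Hessian is the constant matrix H = [[4, 2], [2, 6]].
det(H) = 20, tr(H) = 10.
det(H) > 0 and tr(H) > 0, so H is positive definite everywhere: convex.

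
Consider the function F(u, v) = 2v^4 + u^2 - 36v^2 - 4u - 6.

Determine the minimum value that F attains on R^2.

F(u,v) separates as P(u) + Q(v) − 6, so its minimum is min P + min Q − 6.
P'(u) = 2u - 4 vanishes at u ∈ {2}; Q'(v) = 8v(v - 3)(v + 3) vanishes at v ∈ {-3, 0, 3}.
Local minima of P (where P''>0): P(2)=-4. Local minima of Q: Q(-3)=-162, Q(3)=-162.
So the global minimum of F is P(2) + Q(-3) − 6 = -4 − 162 − 6 = -172, attained at (2, -3).

-172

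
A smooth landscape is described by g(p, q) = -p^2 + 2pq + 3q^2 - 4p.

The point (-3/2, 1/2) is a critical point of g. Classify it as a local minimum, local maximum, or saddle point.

The Hessian of g is constant: H = [[-2, 2], [2, 6]].
det(H) = (-2)·6 − 2² = -16.
Since det(H) < 0, H is indefinite and the critical point is a saddle point.

saddle point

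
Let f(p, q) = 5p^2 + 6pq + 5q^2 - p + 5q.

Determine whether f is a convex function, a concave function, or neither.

convex

f is quadratic, so its Hessian is the constant matrix H = [[10, 6], [6, 10]].
det(H) = 64, tr(H) = 20.
det(H) > 0 and tr(H) > 0, so H is positive definite everywhere: convex.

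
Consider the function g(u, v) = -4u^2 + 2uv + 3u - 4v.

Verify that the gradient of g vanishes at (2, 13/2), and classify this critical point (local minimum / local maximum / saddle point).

∇g = (-8u + 2v + 3, 2u - 4); substituting (2, 13/2) gives ∇g = (0, 0), so (2, 13/2) is indeed a critical point.
The Hessian of g is constant: H = [[-8, 2], [2, 0]].
det(H) = (-8)·0 − 2² = -4.
Since det(H) < 0, H is indefinite and the critical point is a saddle point.

saddle point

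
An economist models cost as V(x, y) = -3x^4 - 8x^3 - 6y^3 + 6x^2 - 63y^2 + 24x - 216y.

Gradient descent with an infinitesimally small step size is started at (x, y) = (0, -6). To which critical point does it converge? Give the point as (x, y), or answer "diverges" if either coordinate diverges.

(-1, -4)

V is separable, so gradient descent decouples: x follows -∂V/∂x, y follows -∂V/∂y.
∂V/∂x = -12(x - 1)(x + 1)(x + 2); at x=0 this is 24, so x decreases.
∂V/∂y = -18(y + 3)(y + 4); at y=-6 this is -108, so y increases.
x converges to its nearest critical value -1 (a local min of the x-part); y converges to -4. The iterate converges to (-1, -4).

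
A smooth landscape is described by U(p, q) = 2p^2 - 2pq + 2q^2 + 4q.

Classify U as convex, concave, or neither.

U is quadratic, so its Hessian is the constant matrix H = [[4, -2], [-2, 4]].
det(H) = 12, tr(H) = 8.
det(H) > 0 and tr(H) > 0, so H is positive definite everywhere: convex.

convex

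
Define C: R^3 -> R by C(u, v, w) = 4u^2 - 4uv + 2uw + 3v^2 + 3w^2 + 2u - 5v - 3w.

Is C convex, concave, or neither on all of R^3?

convex

C is quadratic, so its Hessian is the constant matrix H = [[8, -4, 2], [-4, 6, 0], [2, 0, 6]].
Leading principal minors: 8, 32, 168.
All positive ⇒ H ≻ 0 ⇒ convex.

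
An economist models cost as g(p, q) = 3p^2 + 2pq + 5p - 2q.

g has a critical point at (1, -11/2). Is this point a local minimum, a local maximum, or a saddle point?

saddle point

The Hessian of g is constant: H = [[6, 2], [2, 0]].
det(H) = 6·0 − 2² = -4.
Since det(H) < 0, H is indefinite and the critical point is a saddle point.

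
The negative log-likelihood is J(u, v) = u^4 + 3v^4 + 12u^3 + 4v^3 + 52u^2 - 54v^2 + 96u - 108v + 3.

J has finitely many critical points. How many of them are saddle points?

J separates as a function of u plus a function of v, so ∇J=0 decouples.
∂J/∂u = 4(u + 2)(u + 3)(u + 4) = 0 at u ∈ {-4, -3, -2}; ∂J/∂v = 12(v - 3)(v + 1)(v + 3) = 0 at v ∈ {-3, -1, 3}.
The Hessian is diagonal: diag(J_uu, J_vv). Second derivatives: J_uu(-4)=8, J_uu(-3)=-4, J_uu(-2)=8; J_vv(-3)=144, J_vv(-1)=-96, J_vv(3)=288.
Saddle points occur where the two diagonal entries have opposite signs: (-4, -1), (-3, -3), (-3, 3), (-2, -1). Count: 4.

4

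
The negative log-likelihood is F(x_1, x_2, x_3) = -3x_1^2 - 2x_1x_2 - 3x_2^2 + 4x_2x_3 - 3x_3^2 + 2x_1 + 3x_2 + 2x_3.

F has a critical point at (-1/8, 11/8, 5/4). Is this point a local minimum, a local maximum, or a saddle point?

The Hessian is constant: H = [[-6, -2, 0], [-2, -6, 4], [0, 4, -6]].
Leading principal minors: Δ₁ = -6, Δ₂ = 32, Δ₃ = -96.
The minors alternate sign starting negative (−, +, −), so H is negative definite: a local maximum.

local maximum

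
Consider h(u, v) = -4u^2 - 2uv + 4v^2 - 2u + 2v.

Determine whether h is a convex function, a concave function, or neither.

neither

h is quadratic, so its Hessian is the constant matrix H = [[-8, -2], [-2, 8]].
det(H) = -68, tr(H) = 0.
det(H) < 0, so H is indefinite: neither convex nor concave.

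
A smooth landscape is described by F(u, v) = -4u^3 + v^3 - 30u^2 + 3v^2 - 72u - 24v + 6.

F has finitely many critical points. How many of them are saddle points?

2

F separates as a function of u plus a function of v, so ∇F=0 decouples.
∂F/∂u = -12(u + 2)(u + 3) = 0 at u ∈ {-3, -2}; ∂F/∂v = 3(v - 2)(v + 4) = 0 at v ∈ {-4, 2}.
The Hessian is diagonal: diag(F_uu, F_vv). Second derivatives: F_uu(-3)=12, F_uu(-2)=-12; F_vv(-4)=-18, F_vv(2)=18.
Saddle points occur where the two diagonal entries have opposite signs: (-3, -4), (-2, 2). Count: 2.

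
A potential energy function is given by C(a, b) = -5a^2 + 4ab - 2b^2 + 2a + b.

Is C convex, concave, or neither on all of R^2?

C is quadratic, so its Hessian is the constant matrix H = [[-10, 4], [4, -4]].
det(H) = 24, tr(H) = -14.
det(H) > 0 and tr(H) < 0, so H is negative definite everywhere: concave.

concave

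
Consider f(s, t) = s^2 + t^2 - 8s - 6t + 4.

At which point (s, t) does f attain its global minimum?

(4, 3)

f(s,t) separates as P(s) + Q(t) + 4, so its minimum is min P + min Q + 4.
P'(s) = 2s - 8 vanishes at s ∈ {4}; Q'(t) = 2(t - 3) vanishes at t ∈ {3}.
Local minima of P (where P''>0): P(4)=-16. Local minima of Q: Q(3)=-9.
So the global minimum of f is P(4) + Q(3) + 4 = -16 − 9 + 4 = -21, attained at (4, 3).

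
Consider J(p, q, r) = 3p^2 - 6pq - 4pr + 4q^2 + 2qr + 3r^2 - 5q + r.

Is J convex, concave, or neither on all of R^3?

J is quadratic, so its Hessian is the constant matrix H = [[6, -6, -4], [-6, 8, 2], [-4, 2, 6]].
Leading principal minors: 6, 12, 16.
All positive ⇒ H ≻ 0 ⇒ convex.

convex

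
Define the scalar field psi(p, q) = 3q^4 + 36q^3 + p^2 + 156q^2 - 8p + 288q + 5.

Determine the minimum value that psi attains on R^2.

psi(p,q) separates as A(p) + B(q) + 5, so its minimum is min A + min B + 5.
A'(p) = 2p - 8 vanishes at p ∈ {4}; B'(q) = 12(q + 2)(q + 3)(q + 4) vanishes at q ∈ {-4, -3, -2}.
Local minima of A (where A''>0): A(4)=-16. Local minima of B: B(-4)=-192, B(-2)=-192.
So the global minimum of psi is A(4) + B(-4) + 5 = -16 − 192 + 5 = -203, attained at (4, -4).

-203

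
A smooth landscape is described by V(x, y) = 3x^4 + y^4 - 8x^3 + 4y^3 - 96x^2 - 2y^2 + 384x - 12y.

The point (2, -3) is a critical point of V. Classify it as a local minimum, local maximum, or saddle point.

saddle point

The mixed partial ∂²V/∂x∂y is 0, so the Hessian at any point is diag(V_xx, V_yy) = diag(12(3x^2 - 4x - 16), 4(3y^2 + 6y - 1)).
At (2, -3): H = diag(-144, 32).
The eigenvalues have opposite signs, so H is indefinite: a saddle point.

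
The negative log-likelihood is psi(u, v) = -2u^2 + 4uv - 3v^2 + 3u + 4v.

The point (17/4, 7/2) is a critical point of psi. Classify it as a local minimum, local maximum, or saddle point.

The Hessian of psi is constant: H = [[-4, 4], [4, -6]].
det(H) = (-4)·(-6) − 4² = 8.
det(H) > 0 and tr(H) = -10 < 0, so H is negative definite and the point is a local maximum.

local maximum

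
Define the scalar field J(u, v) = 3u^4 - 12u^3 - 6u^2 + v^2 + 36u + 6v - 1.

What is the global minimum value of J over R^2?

-37

J(u,v) separates as P(u) + Q(v) − 1, so its minimum is min P + min Q − 1.
P'(u) = 12(u - 3)(u - 1)(u + 1) vanishes at u ∈ {-1, 1, 3}; Q'(v) = 2v + 6 vanishes at v ∈ {-3}.
Local minima of P (where P''>0): P(-1)=-27, P(3)=-27. Local minima of Q: Q(-3)=-9.
So the global minimum of J is P(-1) + Q(-3) − 1 = -27 − 9 − 1 = -37, attained at (-1, -3).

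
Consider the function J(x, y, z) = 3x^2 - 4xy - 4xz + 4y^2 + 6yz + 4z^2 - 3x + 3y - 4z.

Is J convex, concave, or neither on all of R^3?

convex

J is quadratic, so its Hessian is the constant matrix H = [[6, -4, -4], [-4, 8, 6], [-4, 6, 8]].
Leading principal minors: 6, 32, 104.
All positive ⇒ H ≻ 0 ⇒ convex.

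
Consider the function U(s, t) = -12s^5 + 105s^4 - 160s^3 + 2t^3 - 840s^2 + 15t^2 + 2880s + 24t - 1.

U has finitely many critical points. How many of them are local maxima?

2

U separates as a function of s plus a function of t, so ∇U=0 decouples.
∂U/∂s = -60(s - 4)(s - 3)(s - 2)(s + 2) = 0 at s ∈ {-2, 2, 3, 4}; ∂U/∂t = 6(t + 1)(t + 4) = 0 at t ∈ {-4, -1}.
The Hessian is diagonal: diag(U_ss, U_tt). Second derivatives: U_ss(-2)=7200, U_ss(2)=-480, U_ss(3)=300, U_ss(4)=-720; U_tt(-4)=-18, U_tt(-1)=18.
Local maxima occur where both diagonal entries negative: (2, -4), (4, -4). Count: 2.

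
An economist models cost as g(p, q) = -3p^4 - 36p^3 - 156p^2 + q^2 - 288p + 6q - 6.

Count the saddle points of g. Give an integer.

g separates as a function of p plus a function of q, so ∇g=0 decouples.
∂g/∂p = -12(p + 2)(p + 3)(p + 4) = 0 at p ∈ {-4, -3, -2}; ∂g/∂q = 2(q + 3) = 0 at q ∈ {-3}.
The Hessian is diagonal: diag(g_pp, g_qq). Second derivatives: g_pp(-4)=-24, g_pp(-3)=12, g_pp(-2)=-24; g_qq(-3)=2.
Saddle points occur where the two diagonal entries have opposite signs: (-4, -3), (-2, -3). Count: 2.

2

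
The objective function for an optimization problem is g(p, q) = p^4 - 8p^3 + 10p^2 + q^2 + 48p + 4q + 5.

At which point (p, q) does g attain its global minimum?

(-1, -2)

g(p,q) separates as A(p) + B(q) + 5, so its minimum is min A + min B + 5.
A'(p) = 4(p - 4)(p - 3)(p + 1) vanishes at p ∈ {-1, 3, 4}; B'(q) = 2q + 4 vanishes at q ∈ {-2}.
Local minima of A (where A''>0): A(-1)=-29, A(4)=96. Local minima of B: B(-2)=-4.
So the global minimum of g is A(-1) + B(-2) + 5 = -29 − 4 + 5 = -28, attained at (-1, -2).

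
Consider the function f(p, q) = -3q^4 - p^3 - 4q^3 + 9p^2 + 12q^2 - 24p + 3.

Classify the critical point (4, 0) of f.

The mixed partial ∂²f/∂p∂q is 0, so the Hessian at any point is diag(f_pp, f_qq) = diag(6(-p + 3), 12(-3q^2 - 2q + 2)).
At (4, 0): H = diag(-6, 24).
The eigenvalues have opposite signs, so H is indefinite: a saddle point.

saddle point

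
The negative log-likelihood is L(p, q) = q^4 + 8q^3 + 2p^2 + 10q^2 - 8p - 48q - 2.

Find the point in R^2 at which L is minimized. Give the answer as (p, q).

(2, 1)

L(p,q) separates as A(p) + B(q) − 2, so its minimum is min A + min B − 2.
A'(p) = 4p - 8 vanishes at p ∈ {2}; B'(q) = 4(q - 1)(q + 3)(q + 4) vanishes at q ∈ {-4, -3, 1}.
Local minima of A (where A''>0): A(2)=-8. Local minima of B: B(-4)=96, B(1)=-29.
So the global minimum of L is A(2) + B(1) − 2 = -8 − 29 − 2 = -39, attained at (2, 1).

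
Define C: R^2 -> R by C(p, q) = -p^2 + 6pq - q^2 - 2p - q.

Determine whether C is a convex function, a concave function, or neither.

neither

C is quadratic, so its Hessian is the constant matrix H = [[-2, 6], [6, -2]].
det(H) = -32, tr(H) = -4.
det(H) < 0, so H is indefinite: neither convex nor concave.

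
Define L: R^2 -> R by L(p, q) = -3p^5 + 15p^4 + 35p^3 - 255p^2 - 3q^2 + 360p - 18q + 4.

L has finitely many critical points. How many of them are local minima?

L separates as a function of p plus a function of q, so ∇L=0 decouples.
∂L/∂p = -15(p - 4)(p - 2)(p - 1)(p + 3) = 0 at p ∈ {-3, 1, 2, 4}; ∂L/∂q = -6(q + 3) = 0 at q ∈ {-3}.
The Hessian is diagonal: diag(L_pp, L_qq). Second derivatives: L_pp(-3)=2100, L_pp(1)=-180, L_pp(2)=150, L_pp(4)=-630; L_qq(-3)=-6.
Local minima occur where both diagonal entries positive: none. Count: 0.

0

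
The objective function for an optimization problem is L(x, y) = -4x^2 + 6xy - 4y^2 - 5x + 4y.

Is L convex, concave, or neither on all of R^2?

concave

L is quadratic, so its Hessian is the constant matrix H = [[-8, 6], [6, -8]].
det(H) = 28, tr(H) = -16.
det(H) > 0 and tr(H) < 0, so H is negative definite everywhere: concave.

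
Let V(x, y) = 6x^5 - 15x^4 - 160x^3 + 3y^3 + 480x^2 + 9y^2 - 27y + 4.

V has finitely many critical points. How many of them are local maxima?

2

V separates as a function of x plus a function of y, so ∇V=0 decouples.
∂V/∂x = 30x(x - 4)(x - 2)(x + 4) = 0 at x ∈ {-4, 0, 2, 4}; ∂V/∂y = 9(y - 1)(y + 3) = 0 at y ∈ {-3, 1}.
The Hessian is diagonal: diag(V_xx, V_yy). Second derivatives: V_xx(-4)=-5760, V_xx(0)=960, V_xx(2)=-720, V_xx(4)=1920; V_yy(-3)=-36, V_yy(1)=36.
Local maxima occur where both diagonal entries negative: (-4, -3), (2, -3). Count: 2.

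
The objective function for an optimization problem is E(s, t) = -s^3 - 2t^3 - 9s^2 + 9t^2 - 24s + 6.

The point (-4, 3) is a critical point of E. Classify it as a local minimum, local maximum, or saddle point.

saddle point

The mixed partial ∂²E/∂s∂t is 0, so the Hessian at any point is diag(E_ss, E_tt) = diag(-6(s + 3), 6(-2t + 3)).
At (-4, 3): H = diag(6, -18).
The eigenvalues have opposite signs, so H is indefinite: a saddle point.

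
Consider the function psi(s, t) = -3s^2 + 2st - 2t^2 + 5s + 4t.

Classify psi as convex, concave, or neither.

concave

psi is quadratic, so its Hessian is the constant matrix H = [[-6, 2], [2, -4]].
det(H) = 20, tr(H) = -10.
det(H) > 0 and tr(H) < 0, so H is negative definite everywhere: concave.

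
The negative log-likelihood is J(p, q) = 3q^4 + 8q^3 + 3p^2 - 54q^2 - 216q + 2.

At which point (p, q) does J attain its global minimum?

(0, 3)

J(p,q) separates as A(p) + B(q) + 2, so its minimum is min A + min B + 2.
A'(p) = 6p vanishes at p ∈ {0}; B'(q) = 12(q - 3)(q + 2)(q + 3) vanishes at q ∈ {-3, -2, 3}.
Local minima of A (where A''>0): A(0)=0. Local minima of B: B(-3)=189, B(3)=-675.
So the global minimum of J is A(0) + B(3) + 2 = 0 − 675 + 2 = -673, attained at (0, 3).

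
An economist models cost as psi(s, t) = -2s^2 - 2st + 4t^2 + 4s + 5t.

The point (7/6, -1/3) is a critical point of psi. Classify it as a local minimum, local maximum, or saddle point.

saddle point

The Hessian of psi is constant: H = [[-4, -2], [-2, 8]].
det(H) = (-4)·8 − (-2)² = -36.
Since det(H) < 0, H is indefinite and the critical point is a saddle point.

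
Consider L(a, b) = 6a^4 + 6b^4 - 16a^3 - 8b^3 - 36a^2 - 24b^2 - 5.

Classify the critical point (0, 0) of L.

The mixed partial ∂²L/∂a∂b is 0, so the Hessian at any point is diag(L_aa, L_bb) = diag(24(3a^2 - 4a - 3), 24(3b^2 - 2b - 2)).
At (0, 0): H = diag(-72, -48).
Both eigenvalues are negative, so H is negative definite: a local maximum.

local maximum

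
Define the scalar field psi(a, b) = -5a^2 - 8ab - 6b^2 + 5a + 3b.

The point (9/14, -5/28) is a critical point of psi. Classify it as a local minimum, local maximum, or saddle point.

The Hessian of psi is constant: H = [[-10, -8], [-8, -12]].
det(H) = (-10)·(-12) − (-8)² = 56.
det(H) > 0 and tr(H) = -22 < 0, so H is negative definite and the point is a local maximum.

local maximum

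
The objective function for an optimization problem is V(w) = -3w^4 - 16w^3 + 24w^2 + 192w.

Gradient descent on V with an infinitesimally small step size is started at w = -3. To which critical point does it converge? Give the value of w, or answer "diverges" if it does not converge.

V'(w) = -12(w - 2)(w + 2)(w + 4), so V'(-3) = -60.
Gradient descent moves in the -V' direction, i.e. w is increasing.
The nearest critical point in that direction is w = -2, where V'' = 96 > 0 (a local minimum). The iterate converges there.

-2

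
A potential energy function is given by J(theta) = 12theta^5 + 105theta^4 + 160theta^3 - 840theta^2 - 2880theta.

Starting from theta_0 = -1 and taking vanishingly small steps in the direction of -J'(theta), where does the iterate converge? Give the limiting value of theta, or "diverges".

2

J'(theta) = 60(theta - 2)(theta + 2)(theta + 3)(theta + 4), so J'(-1) = -1080.
Gradient descent moves in the -J' direction, i.e. theta is increasing.
The nearest critical point in that direction is theta = 2, where J'' = 7200 > 0 (a local minimum). The iterate converges there.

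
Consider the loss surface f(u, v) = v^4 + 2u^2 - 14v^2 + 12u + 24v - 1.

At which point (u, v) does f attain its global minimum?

(-3, -3)

f(u,v) separates as P(u) + Q(v) − 1, so its minimum is min P + min Q − 1.
P'(u) = 4u + 12 vanishes at u ∈ {-3}; Q'(v) = 4(v - 2)(v - 1)(v + 3) vanishes at v ∈ {-3, 1, 2}.
Local minima of P (where P''>0): P(-3)=-18. Local minima of Q: Q(-3)=-117, Q(2)=8.
So the global minimum of f is P(-3) + Q(-3) − 1 = -18 − 117 − 1 = -136, attained at (-3, -3).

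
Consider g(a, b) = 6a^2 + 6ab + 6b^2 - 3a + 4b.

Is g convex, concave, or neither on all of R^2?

g is quadratic, so its Hessian is the constant matrix H = [[12, 6], [6, 12]].
det(H) = 108, tr(H) = 24.
det(H) > 0 and tr(H) > 0, so H is positive definite everywhere: convex.

convex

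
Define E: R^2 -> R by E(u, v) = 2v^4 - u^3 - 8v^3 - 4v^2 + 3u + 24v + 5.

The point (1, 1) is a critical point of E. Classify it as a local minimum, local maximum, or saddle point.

local maximum

The mixed partial ∂²E/∂u∂v is 0, so the Hessian at any point is diag(E_uu, E_vv) = diag(-6u, 8(3v^2 - 6v - 1)).
At (1, 1): H = diag(-6, -32).
Both eigenvalues are negative, so H is negative definite: a local maximum.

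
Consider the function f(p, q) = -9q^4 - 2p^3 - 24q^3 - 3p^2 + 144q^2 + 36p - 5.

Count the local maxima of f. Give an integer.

f separates as a function of p plus a function of q, so ∇f=0 decouples.
∂f/∂p = -6(p - 2)(p + 3) = 0 at p ∈ {-3, 2}; ∂f/∂q = -36q(q - 2)(q + 4) = 0 at q ∈ {-4, 0, 2}.
The Hessian is diagonal: diag(f_pp, f_qq). Second derivatives: f_pp(-3)=30, f_pp(2)=-30; f_qq(-4)=-864, f_qq(0)=288, f_qq(2)=-432.
Local maxima occur where both diagonal entries negative: (2, -4), (2, 2). Count: 2.

2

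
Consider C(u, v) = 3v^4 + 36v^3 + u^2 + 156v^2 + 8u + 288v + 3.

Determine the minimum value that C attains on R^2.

C(u,v) separates as P(u) + Q(v) + 3, so its minimum is min P + min Q + 3.
P'(u) = 2u + 8 vanishes at u ∈ {-4}; Q'(v) = 12(v + 2)(v + 3)(v + 4) vanishes at v ∈ {-4, -3, -2}.
Local minima of P (where P''>0): P(-4)=-16. Local minima of Q: Q(-4)=-192, Q(-2)=-192.
So the global minimum of C is P(-4) + Q(-4) + 3 = -16 − 192 + 3 = -205, attained at (-4, -4).

-205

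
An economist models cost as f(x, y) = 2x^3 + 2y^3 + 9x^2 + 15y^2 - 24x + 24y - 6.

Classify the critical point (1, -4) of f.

The mixed partial ∂²f/∂x∂y is 0, so the Hessian at any point is diag(f_xx, f_yy) = diag(6(2x + 3), 6(2y + 5)).
At (1, -4): H = diag(30, -18).
The eigenvalues have opposite signs, so H is indefinite: a saddle point.

saddle point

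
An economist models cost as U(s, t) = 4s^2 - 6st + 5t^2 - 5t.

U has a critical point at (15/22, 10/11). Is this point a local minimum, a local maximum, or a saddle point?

local minimum

The Hessian of U is constant: H = [[8, -6], [-6, 10]].
det(H) = 8·10 − (-6)² = 44.
det(H) > 0 and tr(H) = 18 > 0, so H is positive definite and the point is a local minimum.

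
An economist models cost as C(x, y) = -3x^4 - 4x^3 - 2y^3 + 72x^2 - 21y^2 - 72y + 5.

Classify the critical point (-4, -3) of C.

The mixed partial ∂²C/∂x∂y is 0, so the Hessian at any point is diag(C_xx, C_yy) = diag(12(-3x^2 - 2x + 12), -6(2y + 7)).
At (-4, -3): H = diag(-336, -6).
Both eigenvalues are negative, so H is negative definite: a local maximum.

local maximum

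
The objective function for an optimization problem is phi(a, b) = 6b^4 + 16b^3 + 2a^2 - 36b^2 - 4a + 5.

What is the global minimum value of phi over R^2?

-267

phi(a,b) separates as P(a) + Q(b) + 5, so its minimum is min P + min Q + 5.
P'(a) = 4a - 4 vanishes at a ∈ {1}; Q'(b) = 24b(b - 1)(b + 3) vanishes at b ∈ {-3, 0, 1}.
Local minima of P (where P''>0): P(1)=-2. Local minima of Q: Q(-3)=-270, Q(1)=-14.
So the global minimum of phi is P(1) + Q(-3) + 5 = -2 − 270 + 5 = -267, attained at (1, -3).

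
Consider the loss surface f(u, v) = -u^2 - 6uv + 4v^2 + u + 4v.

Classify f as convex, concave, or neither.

f is quadratic, so its Hessian is the constant matrix H = [[-2, -6], [-6, 8]].
det(H) = -52, tr(H) = 6.
det(H) < 0, so H is indefinite: neither convex nor concave.

neither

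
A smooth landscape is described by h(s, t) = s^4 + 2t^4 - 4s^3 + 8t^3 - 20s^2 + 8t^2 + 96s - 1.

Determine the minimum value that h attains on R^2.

-280

h(s,t) separates as P(s) + Q(t) − 1, so its minimum is min P + min Q − 1.
P'(s) = 4(s - 4)(s - 2)(s + 3) vanishes at s ∈ {-3, 2, 4}; Q'(t) = 8t(t + 1)(t + 2) vanishes at t ∈ {-2, -1, 0}.
Local minima of P (where P''>0): P(-3)=-279, P(4)=64. Local minima of Q: Q(-2)=0, Q(0)=0.
So the global minimum of h is P(-3) + Q(-2) − 1 = -279 + 0 − 1 = -280, attained at (-3, -2).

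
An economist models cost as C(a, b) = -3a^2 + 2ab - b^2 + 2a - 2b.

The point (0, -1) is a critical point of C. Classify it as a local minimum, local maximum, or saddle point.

The Hessian of C is constant: H = [[-6, 2], [2, -2]].
det(H) = (-6)·(-2) − 2² = 8.
det(H) > 0 and tr(H) = -8 < 0, so H is negative definite and the point is a local maximum.

local maximum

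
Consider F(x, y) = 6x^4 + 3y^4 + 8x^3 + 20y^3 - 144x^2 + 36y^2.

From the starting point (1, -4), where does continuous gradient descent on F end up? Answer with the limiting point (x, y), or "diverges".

F is separable, so gradient descent decouples: x follows -∂F/∂x, y follows -∂F/∂y.
∂F/∂x = 24x(x - 3)(x + 4); at x=1 this is -240, so x increases.
∂F/∂y = 12y(y + 2)(y + 3); at y=-4 this is -96, so y increases.
x converges to its nearest critical value 3 (a local min of the x-part); y converges to -3. The iterate converges to (3, -3).

(3, -3)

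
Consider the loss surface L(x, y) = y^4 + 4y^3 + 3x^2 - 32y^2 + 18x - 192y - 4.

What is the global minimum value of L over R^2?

-799

L(x,y) separates as P(x) + Q(y) − 4, so its minimum is min P + min Q − 4.
P'(x) = 6x + 18 vanishes at x ∈ {-3}; Q'(y) = 4(y - 4)(y + 3)(y + 4) vanishes at y ∈ {-4, -3, 4}.
Local minima of P (where P''>0): P(-3)=-27. Local minima of Q: Q(-4)=256, Q(4)=-768.
So the global minimum of L is P(-3) + Q(4) − 4 = -27 − 768 − 4 = -799, attained at (-3, 4).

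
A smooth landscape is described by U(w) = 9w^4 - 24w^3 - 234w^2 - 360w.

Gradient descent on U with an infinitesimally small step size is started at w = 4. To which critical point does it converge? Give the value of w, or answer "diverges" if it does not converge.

U'(w) = 36(w - 5)(w + 1)(w + 2), so U'(4) = -1080.
Gradient descent moves in the -U' direction, i.e. w is increasing.
The nearest critical point in that direction is w = 5, where U'' = 1512 > 0 (a local minimum). The iterate converges there.

5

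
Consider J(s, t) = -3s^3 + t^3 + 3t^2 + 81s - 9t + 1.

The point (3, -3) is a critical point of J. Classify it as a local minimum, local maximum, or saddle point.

The mixed partial ∂²J/∂s∂t is 0, so the Hessian at any point is diag(J_ss, J_tt) = diag(-18s, 6(t + 1)).
At (3, -3): H = diag(-54, -12).
Both eigenvalues are negative, so H is negative definite: a local maximum.

local maximum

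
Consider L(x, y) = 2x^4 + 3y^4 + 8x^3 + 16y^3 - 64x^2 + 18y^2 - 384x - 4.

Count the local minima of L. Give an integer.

4

L separates as a function of x plus a function of y, so ∇L=0 decouples.
∂L/∂x = 8(x - 4)(x + 3)(x + 4) = 0 at x ∈ {-4, -3, 4}; ∂L/∂y = 12y(y + 1)(y + 3) = 0 at y ∈ {-3, -1, 0}.
The Hessian is diagonal: diag(L_xx, L_yy). Second derivatives: L_xx(-4)=64, L_xx(-3)=-56, L_xx(4)=448; L_yy(-3)=72, L_yy(-1)=-24, L_yy(0)=36.
Local minima occur where both diagonal entries positive: (-4, -3), (-4, 0), (4, -3), (4, 0). Count: 4.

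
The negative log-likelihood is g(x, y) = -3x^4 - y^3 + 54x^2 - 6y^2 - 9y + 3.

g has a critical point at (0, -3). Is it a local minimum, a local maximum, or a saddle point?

local minimum

The mixed partial ∂²g/∂x∂y is 0, so the Hessian at any point is diag(g_xx, g_yy) = diag(36(-x^2 + 3), -6(y + 2)).
At (0, -3): H = diag(108, 6).
Both eigenvalues are positive, so H is positive definite: a local minimum.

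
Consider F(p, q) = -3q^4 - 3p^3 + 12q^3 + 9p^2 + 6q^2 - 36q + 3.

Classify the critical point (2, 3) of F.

The mixed partial ∂²F/∂p∂q is 0, so the Hessian at any point is diag(F_pp, F_qq) = diag(18(-p + 1), 12(-3q^2 + 6q + 1)).
At (2, 3): H = diag(-18, -96).
Both eigenvalues are negative, so H is negative definite: a local maximum.

local maximum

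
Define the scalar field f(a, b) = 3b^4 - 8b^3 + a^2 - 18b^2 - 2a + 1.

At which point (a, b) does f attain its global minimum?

f(a,b) separates as P(a) + Q(b) + 1, so its minimum is min P + min Q + 1.
P'(a) = 2a - 2 vanishes at a ∈ {1}; Q'(b) = 12b(b - 3)(b + 1) vanishes at b ∈ {-1, 0, 3}.
Local minima of P (where P''>0): P(1)=-1. Local minima of Q: Q(-1)=-7, Q(3)=-135.
So the global minimum of f is P(1) + Q(3) + 1 = -1 − 135 + 1 = -135, attained at (1, 3).

(1, 3)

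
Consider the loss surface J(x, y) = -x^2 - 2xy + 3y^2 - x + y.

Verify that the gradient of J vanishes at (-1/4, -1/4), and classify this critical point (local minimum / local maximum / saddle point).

∇J = (-2x - 2y - 1, -2x + 6y + 1); substituting (-1/4, -1/4) gives ∇J = (0, 0), so (-1/4, -1/4) is indeed a critical point.
The Hessian of J is constant: H = [[-2, -2], [-2, 6]].
det(H) = (-2)·6 − (-2)² = -16.
Since det(H) < 0, H is indefinite and the critical point is a saddle point.

saddle point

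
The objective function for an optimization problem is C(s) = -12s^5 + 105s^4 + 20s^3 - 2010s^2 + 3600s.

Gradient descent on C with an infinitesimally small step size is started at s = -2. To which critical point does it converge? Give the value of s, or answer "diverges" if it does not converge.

C'(s) = -60(s - 5)(s - 4)(s - 1)(s + 3), so C'(-2) = 7560.
Gradient descent moves in the -C' direction, i.e. s is decreasing.
The nearest critical point in that direction is s = -3, where C'' = 13440 > 0 (a local minimum). The iterate converges there.

-3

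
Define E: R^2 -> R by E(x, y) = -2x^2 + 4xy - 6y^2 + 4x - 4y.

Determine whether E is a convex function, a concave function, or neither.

concave

E is quadratic, so its Hessian is the constant matrix H = [[-4, 4], [4, -12]].
det(H) = 32, tr(H) = -16.
det(H) > 0 and tr(H) < 0, so H is negative definite everywhere: concave.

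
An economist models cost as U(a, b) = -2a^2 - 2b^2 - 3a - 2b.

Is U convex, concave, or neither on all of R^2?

U is quadratic, so its Hessian is the constant matrix H = [[-4, 0], [0, -4]].
det(H) = 16, tr(H) = -8.
det(H) > 0 and tr(H) < 0, so H is negative definite everywhere: concave.

concave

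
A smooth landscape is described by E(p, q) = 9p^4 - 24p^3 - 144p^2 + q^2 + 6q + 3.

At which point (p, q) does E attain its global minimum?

(4, -3)

E(p,q) separates as A(p) + B(q) + 3, so its minimum is min A + min B + 3.
A'(p) = 36p(p - 4)(p + 2) vanishes at p ∈ {-2, 0, 4}; B'(q) = 2q + 6 vanishes at q ∈ {-3}.
Local minima of A (where A''>0): A(-2)=-240, A(4)=-1536. Local minima of B: B(-3)=-9.
So the global minimum of E is A(4) + B(-3) + 3 = -1536 − 9 + 3 = -1542, attained at (4, -3).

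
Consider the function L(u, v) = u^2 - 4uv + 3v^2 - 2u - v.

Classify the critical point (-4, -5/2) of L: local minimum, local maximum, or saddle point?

saddle point

The Hessian of L is constant: H = [[2, -4], [-4, 6]].
det(H) = 2·6 − (-4)² = -4.
Since det(H) < 0, H is indefinite and the critical point is a saddle point.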